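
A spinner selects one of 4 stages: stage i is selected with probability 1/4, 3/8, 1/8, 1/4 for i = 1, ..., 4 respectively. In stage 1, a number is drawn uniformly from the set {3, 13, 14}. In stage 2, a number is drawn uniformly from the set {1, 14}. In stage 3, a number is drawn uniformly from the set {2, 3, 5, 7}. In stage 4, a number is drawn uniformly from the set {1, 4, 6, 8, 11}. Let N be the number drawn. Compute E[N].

235/32

E[N | stage 1] = (3+13+14)/3 = 10.
E[N | stage 2] = (1+14)/2 = 15/2.
E[N | stage 3] = (2+3+5+7)/4 = 17/4.
E[N | stage 4] = (1+4+6+8+11)/5 = 6.
By the law of total expectation,
E[N] = (1/4)·(10) + (3/8)·(15/2) + (1/8)·(17/4) + (1/4)·(6) = 235/32.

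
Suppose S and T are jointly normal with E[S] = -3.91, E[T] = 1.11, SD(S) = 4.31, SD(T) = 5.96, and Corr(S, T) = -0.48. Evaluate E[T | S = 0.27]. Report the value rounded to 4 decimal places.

-1.6645

E[T | S=x] = μ_T + ρ(σ_T/σ_S)(x − μ_S) for jointly normal variables.
E[T | S=0.27] = 1.11 + (-0.48)·(5.96/4.31)·(0.27 − (-3.91)) = 1.11 + (-0.66376)·(4.18) = -1.6645.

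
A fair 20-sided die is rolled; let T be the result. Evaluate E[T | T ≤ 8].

Given T ≤ 8, T is equally likely to be any of {1, 2, 3, 4, 5, 6, 7, 8}.
E[T | T ≤ 8] = (1 + 2 + 3 + 4 + 5 + 6 + 7 + 8) / 8 = 9/2.

9/2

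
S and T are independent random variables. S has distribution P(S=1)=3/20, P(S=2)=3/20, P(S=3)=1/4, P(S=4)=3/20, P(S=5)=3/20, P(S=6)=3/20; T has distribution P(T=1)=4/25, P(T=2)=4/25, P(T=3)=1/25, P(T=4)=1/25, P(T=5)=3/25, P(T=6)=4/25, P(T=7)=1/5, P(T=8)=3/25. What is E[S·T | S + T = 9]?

936/59

P(S + T = 9) = 59/500.
Summing ST·P(x,y) over outcomes with S + T = 9 gives 234/125.
E[S·T | S + T = 9] = (234/125) / (59/500) = 936/59.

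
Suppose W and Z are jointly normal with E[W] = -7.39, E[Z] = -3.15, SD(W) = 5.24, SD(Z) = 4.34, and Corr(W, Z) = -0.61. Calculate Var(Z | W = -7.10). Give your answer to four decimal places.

Var(Z | W=x) = (1 − ρ²)·σ_Z².
Var(Z | W=-7.10) = (4.34)²·(1 − (-0.61)²) = 18.8356·0.6279 = 11.8269.

11.8269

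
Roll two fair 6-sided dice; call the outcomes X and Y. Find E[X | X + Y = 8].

4

Outcomes with X + Y = 8: (2,6), (3,5), (4,4), (5,3), (6,2), each with probability 1/36.
E[X | X + Y = 8] = (2 + 3 + 4 + 5 + 6) / 5 = 4.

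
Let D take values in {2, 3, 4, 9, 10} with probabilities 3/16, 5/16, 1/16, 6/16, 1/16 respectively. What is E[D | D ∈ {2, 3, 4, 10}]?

P(D ∈ {2, 3, 4, 10}) = 5/8.
Σ over the event: 2·3/16 + 3·5/16 + 4·1/16 + 10·1/16 = 35/16.
E[D | D ∈ {2, 3, 4, 10}] = (35/16) / (5/8) = 7/2.

7/2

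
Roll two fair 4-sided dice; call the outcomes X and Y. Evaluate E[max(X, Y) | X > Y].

P(X > Y) = 3/8.
Summing max(X,Y)·P(x,y) over outcomes with X > Y gives 5/4.
E[max(X, Y) | X > Y] = (5/4) / (3/8) = 10/3.

10/3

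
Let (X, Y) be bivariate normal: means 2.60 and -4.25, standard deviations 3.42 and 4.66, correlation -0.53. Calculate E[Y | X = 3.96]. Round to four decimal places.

-5.2321

For a bivariate normal, E[Y | X=x] = μ_Y + ρ·(σ_Y/σ_X)·(x − μ_X).
E[Y | X=3.96] = -4.25 + (-0.53)·(4.66/3.42)·(3.96 − (2.60)) = -4.25 + (-0.72216)·(1.36) = -5.2321.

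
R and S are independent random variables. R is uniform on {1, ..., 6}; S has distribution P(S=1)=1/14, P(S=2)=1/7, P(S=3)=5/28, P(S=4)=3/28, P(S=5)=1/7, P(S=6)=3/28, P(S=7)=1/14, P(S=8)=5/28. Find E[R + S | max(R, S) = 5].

267/34

P(max(R, S) = 5) = 17/84.
Summing (R+S)·P(x,y) over outcomes with max(R, S) = 5 gives 89/56.
E[R + S | max(R, S) = 5] = (89/56) / (17/84) = 267/34.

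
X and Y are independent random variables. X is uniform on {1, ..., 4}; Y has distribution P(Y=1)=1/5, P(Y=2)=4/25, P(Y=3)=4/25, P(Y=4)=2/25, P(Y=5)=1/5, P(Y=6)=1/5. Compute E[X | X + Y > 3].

231/86

P(X + Y > 3) = 43/50.
Summing X·P(x,y) over outcomes with X + Y > 3 gives 231/100.
E[X | X + Y > 3] = (231/100) / (43/50) = 231/86.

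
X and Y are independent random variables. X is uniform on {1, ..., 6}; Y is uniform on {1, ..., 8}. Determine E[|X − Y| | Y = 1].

Outcomes with Y = 1: (1,1), (2,1), (3,1), (4,1), (5,1), (6,1), each with probability 1/48.
E[|X − Y| | Y = 1] = (0 + 1 + 2 + 3 + 4 + 5) / 6 = 5/2.

5/2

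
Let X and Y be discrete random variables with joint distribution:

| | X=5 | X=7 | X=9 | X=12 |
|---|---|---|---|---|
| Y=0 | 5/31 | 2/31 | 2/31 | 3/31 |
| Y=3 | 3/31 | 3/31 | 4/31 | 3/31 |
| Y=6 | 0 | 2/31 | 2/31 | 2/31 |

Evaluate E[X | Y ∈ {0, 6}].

P(Y ∈ {0, 6}) = 18/31.
Summing X·P(X=x,Y=y) over the conditioning event gives 149/31.
E[X | Y ∈ {0, 6}] = (149/31) / (18/31) = 149/18.

149/18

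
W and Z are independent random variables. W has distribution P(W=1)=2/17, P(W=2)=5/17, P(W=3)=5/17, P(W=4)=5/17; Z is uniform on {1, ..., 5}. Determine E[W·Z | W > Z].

35/6

P(W > Z) = 6/17.
Summing WZ·P(x,y) over outcomes with W > Z gives 35/17.
E[W·Z | W > Z] = (35/17) / (6/17) = 35/6.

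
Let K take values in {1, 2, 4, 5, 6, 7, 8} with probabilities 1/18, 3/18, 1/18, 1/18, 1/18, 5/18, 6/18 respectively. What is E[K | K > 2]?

7

P(K > 2) = 7/9.
Σ over the event: 4·1/18 + 5·1/18 + 6·1/18 + 7·5/18 + 8·1/3 = 49/9.
E[K | K > 2] = (49/9) / (7/9) = 7.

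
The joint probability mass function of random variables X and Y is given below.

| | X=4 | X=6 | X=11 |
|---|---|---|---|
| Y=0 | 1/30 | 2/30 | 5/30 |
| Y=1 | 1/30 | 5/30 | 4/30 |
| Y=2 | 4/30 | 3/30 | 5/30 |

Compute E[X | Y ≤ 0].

P(Y ≤ 0) = 4/15.
Summing X·P(X=x,Y=y) over the conditioning event gives 71/30.
E[X | Y ≤ 0] = (71/30) / (4/15) = 71/8.

71/8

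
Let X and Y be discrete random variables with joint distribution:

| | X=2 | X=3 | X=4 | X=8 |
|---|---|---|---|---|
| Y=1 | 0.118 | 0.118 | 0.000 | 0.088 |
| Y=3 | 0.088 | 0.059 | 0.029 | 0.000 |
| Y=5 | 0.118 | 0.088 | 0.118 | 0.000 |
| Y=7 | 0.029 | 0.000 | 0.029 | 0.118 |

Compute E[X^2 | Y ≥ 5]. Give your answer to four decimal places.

22.5680

P(Y ≥ 5) = 0.500.
Summing X^2·P(X=x,Y=y) over the conditioning event gives 11.284.
E[X^2 | Y ≥ 5] = (11.284) / (0.500) = 22.5680.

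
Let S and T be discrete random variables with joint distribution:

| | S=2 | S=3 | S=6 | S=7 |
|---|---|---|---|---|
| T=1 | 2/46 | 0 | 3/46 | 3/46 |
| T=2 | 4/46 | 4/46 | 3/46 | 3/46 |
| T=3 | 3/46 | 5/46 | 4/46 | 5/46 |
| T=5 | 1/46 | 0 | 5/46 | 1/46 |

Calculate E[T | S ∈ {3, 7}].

52/21

P(S ∈ {3, 7}) = 21/46.
Σ T·P over the event = 2·(4/46) + 3·(5/46) + 1·(3/46) + 2·(3/46) + 3·(5/46) + 5·(1/46) = 26/23.
E[T | S ∈ {3, 7}] = (26/23) / (21/46) = 52/21.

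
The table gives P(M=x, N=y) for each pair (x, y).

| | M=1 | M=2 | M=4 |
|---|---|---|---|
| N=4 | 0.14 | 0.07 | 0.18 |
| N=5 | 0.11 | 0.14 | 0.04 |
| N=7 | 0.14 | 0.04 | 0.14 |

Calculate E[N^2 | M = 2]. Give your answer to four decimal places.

P(M = 2) = 0.25.
Σ N^2·P over the event = 16·(0.07) + 25·(0.14) + 49·(0.04) = 6.58.
E[N^2 | M = 2] = (6.58) / (0.25) = 26.3200.

26.3200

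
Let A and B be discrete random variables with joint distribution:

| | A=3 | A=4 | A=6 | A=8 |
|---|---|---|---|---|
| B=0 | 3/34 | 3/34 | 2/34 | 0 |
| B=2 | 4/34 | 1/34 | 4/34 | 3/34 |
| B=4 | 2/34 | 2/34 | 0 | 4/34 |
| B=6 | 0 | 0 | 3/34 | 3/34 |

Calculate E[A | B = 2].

P(B = 2) = 6/17.
Σ A·P over the event = 3·(4/34) + 4·(1/34) + 6·(4/34) + 8·(3/34) = 32/17.
E[A | B = 2] = (32/17) / (6/17) = 16/3.

16/3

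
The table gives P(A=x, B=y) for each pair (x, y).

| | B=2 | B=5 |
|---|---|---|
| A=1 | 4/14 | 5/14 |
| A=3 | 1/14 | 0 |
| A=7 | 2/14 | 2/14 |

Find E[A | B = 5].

19/7

P(B = 5) = 1/2.
Σ A·P over the event = 1·(5/14) + 7·(2/14) = 19/14.
E[A | B = 5] = (19/14) / (1/2) = 19/7.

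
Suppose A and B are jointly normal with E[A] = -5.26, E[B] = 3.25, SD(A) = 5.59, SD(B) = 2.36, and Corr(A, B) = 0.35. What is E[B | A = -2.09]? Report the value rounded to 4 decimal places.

The regression of B on A has slope ρ·σ_B/σ_A and passes through (μ_A, μ_B).
E[B | A=-2.09] = 3.25 + (0.35)·(2.36/5.59)·(-2.09 − (-5.26)) = 3.25 + (0.14776)·(3.17) = 3.7184.

3.7184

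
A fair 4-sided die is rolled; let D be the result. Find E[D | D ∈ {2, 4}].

P(D ∈ {2, 4}) = 1/2.
Σ over the event: 2·1/4 + 4·1/4 = 3/2.
E[D | D ∈ {2, 4}] = (3/2) / (1/2) = 3.

3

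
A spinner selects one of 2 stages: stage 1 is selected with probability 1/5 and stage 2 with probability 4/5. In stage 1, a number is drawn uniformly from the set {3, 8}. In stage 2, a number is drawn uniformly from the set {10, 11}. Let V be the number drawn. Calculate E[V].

19/2

E[V | stage 1] = (3+8)/2 = 11/2.
E[V | stage 2] = (10+11)/2 = 21/2.
By the law of total expectation,
E[V] = (1/5)·(11/2) + (4/5)·(21/2) = 19/2.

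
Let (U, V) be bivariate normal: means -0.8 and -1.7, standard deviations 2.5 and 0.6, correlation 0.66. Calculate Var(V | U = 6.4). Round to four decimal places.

0.2032

For a bivariate normal, Var(V | U=x) = σ_V²(1 − ρ²).
Var(V | U=6.4) = (0.6)²·(1 − (0.66)²) = 0.36·0.5644 = 0.2032.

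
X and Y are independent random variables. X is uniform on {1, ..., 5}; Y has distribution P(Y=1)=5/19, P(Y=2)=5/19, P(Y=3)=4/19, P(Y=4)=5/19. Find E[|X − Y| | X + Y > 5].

P(X + Y > 5) = 47/95.
Summing |X−Y|·P(x,y) over outcomes with X + Y > 5 gives 77/95.
E[|X − Y| | X + Y > 5] = (77/95) / (47/95) = 77/47.

77/47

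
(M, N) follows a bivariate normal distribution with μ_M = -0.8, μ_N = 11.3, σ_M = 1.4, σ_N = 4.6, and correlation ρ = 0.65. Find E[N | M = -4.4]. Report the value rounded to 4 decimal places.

3.6114

For a bivariate normal, E[N | M=x] = μ_N + ρ·(σ_N/σ_M)·(x − μ_M).
E[N | M=-4.4] = 11.3 + (0.65)·(4.6/1.4)·(-4.4 − (-0.8)) = 11.3 + (2.13571)·(-3.6) = 3.6114.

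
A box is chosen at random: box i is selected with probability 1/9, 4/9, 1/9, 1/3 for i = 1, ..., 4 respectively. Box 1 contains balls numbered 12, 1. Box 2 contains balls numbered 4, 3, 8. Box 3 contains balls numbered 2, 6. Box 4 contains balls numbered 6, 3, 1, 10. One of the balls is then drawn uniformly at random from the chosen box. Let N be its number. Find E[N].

91/18

E[N | box 1] = (12+1)/2 = 13/2.
E[N | box 2] = (4+3+8)/3 = 5.
E[N | box 3] = (2+6)/2 = 4.
E[N | box 4] = (6+3+1+10)/4 = 5.
E[N] = (1/9)·(13/2) + (4/9)·(5) + (1/9)·(4) + (1/3)·(5) = 91/18.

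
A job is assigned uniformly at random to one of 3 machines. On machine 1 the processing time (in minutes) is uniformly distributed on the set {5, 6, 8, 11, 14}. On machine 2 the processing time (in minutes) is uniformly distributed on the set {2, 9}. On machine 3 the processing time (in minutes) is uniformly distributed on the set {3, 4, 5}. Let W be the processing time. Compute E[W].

61/10

E[W | machine 1] = (5+6+8+11+14)/5 = 44/5.
E[W | machine 2] = (2+9)/2 = 11/2.
E[W | machine 3] = (3+4+5)/3 = 4.
By the law of total expectation,
E[W] = (1/3)·(44/5) + (1/3)·(11/2) + (1/3)·(4) = 61/10.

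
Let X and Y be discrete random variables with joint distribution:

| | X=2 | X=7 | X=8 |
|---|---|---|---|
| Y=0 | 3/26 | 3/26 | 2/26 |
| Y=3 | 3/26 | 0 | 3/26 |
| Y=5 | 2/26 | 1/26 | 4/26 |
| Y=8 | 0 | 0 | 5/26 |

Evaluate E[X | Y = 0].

P(Y = 0) = 4/13.
Σ X·P over the event = 2·(3/26) + 7·(3/26) + 8·(2/26) = 43/26.
E[X | Y = 0] = (43/26) / (4/13) = 43/8.

43/8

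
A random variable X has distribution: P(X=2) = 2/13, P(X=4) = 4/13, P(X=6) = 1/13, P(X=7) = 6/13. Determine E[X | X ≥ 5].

48/7

P(X ≥ 5) = 7/13.
Σ over the event: 6·1/13 + 7·6/13 = 48/13.
E[X | X ≥ 5] = (48/13) / (7/13) = 48/7.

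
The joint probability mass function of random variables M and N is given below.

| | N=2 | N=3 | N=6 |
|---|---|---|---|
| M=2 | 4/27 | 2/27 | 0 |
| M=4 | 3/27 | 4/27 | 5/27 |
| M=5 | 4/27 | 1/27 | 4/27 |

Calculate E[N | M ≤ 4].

31/9

P(M ≤ 4) = 2/3.
Summing N·P(M=x,N=y) over the conditioning event gives 62/27.
E[N | M ≤ 4] = (62/27) / (2/3) = 31/9.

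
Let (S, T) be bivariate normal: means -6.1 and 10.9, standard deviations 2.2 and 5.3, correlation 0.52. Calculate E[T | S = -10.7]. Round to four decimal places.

The regression of T on S has slope ρ·σ_T/σ_S and passes through (μ_S, μ_T).
E[T | S=-10.7] = 10.9 + (0.52)·(5.3/2.2)·(-10.7 − (-6.1)) = 10.9 + (1.252727)·(-4.6) = 5.1375.

5.1375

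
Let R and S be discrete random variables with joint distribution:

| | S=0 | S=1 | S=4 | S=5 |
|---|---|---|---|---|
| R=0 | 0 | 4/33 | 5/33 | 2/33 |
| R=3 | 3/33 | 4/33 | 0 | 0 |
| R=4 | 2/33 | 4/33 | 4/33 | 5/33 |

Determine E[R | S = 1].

P(S = 1) = 4/11.
Σ R·P over the event = 0·(4/33) + 3·(4/33) + 4·(4/33) = 28/33.
E[R | S = 1] = (28/33) / (4/11) = 7/3.

7/3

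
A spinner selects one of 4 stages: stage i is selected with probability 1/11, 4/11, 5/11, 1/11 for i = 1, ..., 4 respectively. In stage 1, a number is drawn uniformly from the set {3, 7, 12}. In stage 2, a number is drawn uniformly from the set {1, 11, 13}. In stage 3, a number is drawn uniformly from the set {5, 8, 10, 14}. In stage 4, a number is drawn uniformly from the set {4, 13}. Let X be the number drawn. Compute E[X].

E[X | stage 1] = (3+7+12)/3 = 22/3.
E[X | stage 2] = (1+11+13)/3 = 25/3.
E[X | stage 3] = (5+8+10+14)/4 = 37/4.
E[X | stage 4] = (4+13)/2 = 17/2.
E[X] = (1/11)·(22/3) + (4/11)·(25/3) + (5/11)·(37/4) + (1/11)·(17/2) = 1145/132.

1145/132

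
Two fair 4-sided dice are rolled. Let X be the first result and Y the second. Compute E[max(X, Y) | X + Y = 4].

Outcomes with X + Y = 4: (1,3), (2,2), (3,1), each with probability 1/16.
E[max(X, Y) | X + Y = 4] = (3 + 2 + 3) / 3 = 8/3.

8/3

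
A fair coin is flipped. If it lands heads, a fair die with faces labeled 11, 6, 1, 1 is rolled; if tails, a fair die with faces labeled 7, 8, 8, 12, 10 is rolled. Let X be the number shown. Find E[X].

E[X | heads] = (11+6+1+1)/4 = 19/4.
E[X | tails] = (7+8+8+12+10)/5 = 9.
By the law of total expectation,
E[X] = (1/2)·(19/4) + (1/2)·(9) = 55/8.

55/8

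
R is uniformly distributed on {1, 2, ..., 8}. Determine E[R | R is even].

5

Given R is even, R is equally likely to be any of {2, 4, 6, 8}.
E[R | R is even] = (2 + 4 + 6 + 8) / 4 = 5.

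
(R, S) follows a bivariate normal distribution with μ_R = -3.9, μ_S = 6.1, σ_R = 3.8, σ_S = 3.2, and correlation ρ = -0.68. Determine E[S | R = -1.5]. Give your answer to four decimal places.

4.7257

E[S | R=x] = μ_S + ρ(σ_S/σ_R)(x − μ_R) for jointly normal variables.
E[S | R=-1.5] = 6.1 + (-0.68)·(3.2/3.8)·(-1.5 − (-3.9)) = 6.1 + (-0.57263)·(2.4) = 4.7257.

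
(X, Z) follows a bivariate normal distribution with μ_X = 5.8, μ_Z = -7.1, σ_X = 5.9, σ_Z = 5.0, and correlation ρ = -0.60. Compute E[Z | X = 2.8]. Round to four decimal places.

-5.5746

E[Z | X=x] = μ_Z + ρ(σ_Z/σ_X)(x − μ_X) for jointly normal variables.
E[Z | X=2.8] = -7.1 + (-0.60)·(5.0/5.9)·(2.8 − (5.8)) = -7.1 + (-0.50847)·(-3) = -5.5746.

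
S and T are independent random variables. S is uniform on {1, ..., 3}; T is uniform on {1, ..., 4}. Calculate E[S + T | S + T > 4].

Outcomes with S + T > 4: (1,4), (2,3), (2,4), (3,2), (3,3), (3,4), each with probability 1/12.
E[S + T | S + T > 4] = (5 + 5 + 6 + 5 + 6 + 7) / 6 = 17/3.

17/3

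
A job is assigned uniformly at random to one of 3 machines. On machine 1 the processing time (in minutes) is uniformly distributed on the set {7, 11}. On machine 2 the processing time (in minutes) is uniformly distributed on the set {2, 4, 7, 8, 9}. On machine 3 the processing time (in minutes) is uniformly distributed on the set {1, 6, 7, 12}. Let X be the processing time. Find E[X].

E[X | machine 1] = (7+11)/2 = 9.
E[X | machine 2] = (2+4+7+8+9)/5 = 6.
E[X | machine 3] = (1+6+7+12)/4 = 13/2.
E[X] = (1/3)·(9) + (1/3)·(6) + (1/3)·(13/2) = 43/6.

43/6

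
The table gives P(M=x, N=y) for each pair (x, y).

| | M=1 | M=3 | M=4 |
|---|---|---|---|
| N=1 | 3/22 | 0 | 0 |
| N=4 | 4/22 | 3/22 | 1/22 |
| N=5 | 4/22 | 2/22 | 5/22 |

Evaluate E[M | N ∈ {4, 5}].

47/19

P(N ∈ {4, 5}) = 19/22.
Σ M·P over the event = 1·(4/22) + 1·(4/22) + 3·(3/22) + 3·(2/22) + 4·(1/22) + 4·(5/22) = 47/22.
E[M | N ∈ {4, 5}] = (47/22) / (19/22) = 47/19.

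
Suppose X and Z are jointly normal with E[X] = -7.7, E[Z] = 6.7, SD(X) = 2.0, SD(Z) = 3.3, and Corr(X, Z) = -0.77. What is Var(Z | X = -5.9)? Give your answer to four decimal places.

4.4333

For a bivariate normal, Var(Z | X=x) = σ_Z²(1 − ρ²).
Var(Z | X=-5.9) = (3.3)²·(1 − (-0.77)²) = 10.89·0.4071 = 4.4333.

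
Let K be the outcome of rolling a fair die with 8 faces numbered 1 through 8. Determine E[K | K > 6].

15/2

Given K > 6, K is equally likely to be any of {7, 8}.
E[K | K > 6] = (7 + 8) / 2 = 15/2.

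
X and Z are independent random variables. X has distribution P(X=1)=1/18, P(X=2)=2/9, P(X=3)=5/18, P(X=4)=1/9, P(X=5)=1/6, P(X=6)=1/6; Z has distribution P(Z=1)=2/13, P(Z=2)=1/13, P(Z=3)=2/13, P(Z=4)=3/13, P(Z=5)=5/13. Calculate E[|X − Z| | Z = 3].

P(Z = 3) = 2/13.
Summing |X−Z|·P(x,y) over outcomes with Z = 3 gives 23/117.
E[|X − Z| | Z = 3] = (23/117) / (2/13) = 23/18.

23/18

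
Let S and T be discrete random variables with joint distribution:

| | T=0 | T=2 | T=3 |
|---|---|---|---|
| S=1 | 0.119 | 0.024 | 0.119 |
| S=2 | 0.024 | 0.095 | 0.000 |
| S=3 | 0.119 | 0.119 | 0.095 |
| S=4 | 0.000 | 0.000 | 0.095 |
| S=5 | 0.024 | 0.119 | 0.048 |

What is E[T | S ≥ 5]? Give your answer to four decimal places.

2.0000

P(S ≥ 5) = 0.191.
Summing T·P(S=x,T=y) over the conditioning event gives 0.382.
E[T | S ≥ 5] = (0.382) / (0.191) = 2.0000.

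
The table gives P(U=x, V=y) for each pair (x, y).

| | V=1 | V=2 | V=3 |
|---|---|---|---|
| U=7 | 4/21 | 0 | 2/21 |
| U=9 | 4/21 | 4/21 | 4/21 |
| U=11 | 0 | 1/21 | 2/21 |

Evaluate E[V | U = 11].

8/3

P(U = 11) = 1/7.
Σ V·P over the event = 2·(1/21) + 3·(2/21) = 8/21.
E[V | U = 11] = (8/21) / (1/7) = 8/3.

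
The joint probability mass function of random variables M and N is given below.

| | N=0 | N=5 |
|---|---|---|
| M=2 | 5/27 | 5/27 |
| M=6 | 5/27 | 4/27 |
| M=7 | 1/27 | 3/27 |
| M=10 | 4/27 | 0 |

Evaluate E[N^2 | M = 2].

P(M = 2) = 10/27.
Σ N^2·P over the event = 0·(5/27) + 25·(5/27) = 125/27.
E[N^2 | M = 2] = (125/27) / (10/27) = 25/2.

25/2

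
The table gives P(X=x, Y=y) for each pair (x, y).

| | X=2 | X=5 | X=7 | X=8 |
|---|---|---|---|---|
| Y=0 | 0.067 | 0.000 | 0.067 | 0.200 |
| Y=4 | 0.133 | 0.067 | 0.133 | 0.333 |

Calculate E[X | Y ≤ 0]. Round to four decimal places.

6.5958

P(Y ≤ 0) = 0.334.
Σ X·P over the event = 2·(0.067) + 7·(0.067) + 8·(0.200) = 2.203.
E[X | Y ≤ 0] = (2.203) / (0.334) = 6.5958.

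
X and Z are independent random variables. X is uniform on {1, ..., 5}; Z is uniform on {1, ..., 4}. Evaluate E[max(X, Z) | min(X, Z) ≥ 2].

23/6

P(min(X, Z) ≥ 2) = 3/5.
Summing max(X,Z)·P(x,y) over outcomes with min(X, Z) ≥ 2 gives 23/10.
E[max(X, Z) | min(X, Z) ≥ 2] = (23/10) / (3/5) = 23/6.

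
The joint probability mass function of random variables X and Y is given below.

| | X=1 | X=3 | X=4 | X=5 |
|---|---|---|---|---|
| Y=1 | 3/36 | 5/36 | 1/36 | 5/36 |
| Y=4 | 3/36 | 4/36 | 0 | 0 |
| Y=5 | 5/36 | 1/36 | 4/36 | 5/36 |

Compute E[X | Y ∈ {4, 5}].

32/11

P(Y ∈ {4, 5}) = 11/18.
Σ X·P over the event = 1·(3/36) + 1·(5/36) + 3·(4/36) + 3·(1/36) + 4·(4/36) + 5·(5/36) = 16/9.
E[X | Y ∈ {4, 5}] = (16/9) / (11/18) = 32/11.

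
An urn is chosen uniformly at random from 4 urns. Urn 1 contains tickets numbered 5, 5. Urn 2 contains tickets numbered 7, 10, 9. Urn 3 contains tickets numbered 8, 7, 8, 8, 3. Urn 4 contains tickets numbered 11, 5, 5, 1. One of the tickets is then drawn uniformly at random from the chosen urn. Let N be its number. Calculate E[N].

E[N | urn 1] = (5+5)/2 = 5.
E[N | urn 2] = (7+10+9)/3 = 26/3.
E[N | urn 3] = (8+7+8+8+3)/5 = 34/5.
E[N | urn 4] = (11+5+5+1)/4 = 11/2.
E[N] = (1/4)·(5) + (1/4)·(26/3) + (1/4)·(34/5) + (1/4)·(11/2) = 779/120.

779/120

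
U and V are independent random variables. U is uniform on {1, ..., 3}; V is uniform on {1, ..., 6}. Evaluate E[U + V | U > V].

4

Outcomes with U > V: (2,1), (3,1), (3,2), each with probability 1/18.
E[U + V | U > V] = (3 + 4 + 5) / 3 = 4.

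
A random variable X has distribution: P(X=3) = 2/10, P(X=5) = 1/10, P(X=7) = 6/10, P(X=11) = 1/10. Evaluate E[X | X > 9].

11

P(X > 9) = 1/10.
Σ over the event: 11·1/10 = 11/10.
E[X | X > 9] = (11/10) / (1/10) = 11.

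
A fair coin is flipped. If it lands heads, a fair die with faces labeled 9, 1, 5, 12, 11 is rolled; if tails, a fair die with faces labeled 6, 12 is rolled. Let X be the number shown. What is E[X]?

83/10

E[X | heads] = (9+1+5+12+11)/5 = 38/5.
E[X | tails] = (6+12)/2 = 9.
By the law of total expectation,
E[X] = (1/2)·(38/5) + (1/2)·(9) = 83/10.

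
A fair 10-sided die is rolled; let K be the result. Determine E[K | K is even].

6

Given K is even, K is equally likely to be any of {2, 4, 6, 8, 10}.
E[K | K is even] = (2 + 4 + 6 + 8 + 10) / 5 = 6.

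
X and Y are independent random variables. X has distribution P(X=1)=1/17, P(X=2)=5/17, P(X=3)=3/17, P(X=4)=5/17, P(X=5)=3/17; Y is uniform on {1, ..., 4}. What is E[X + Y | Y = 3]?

106/17

P(Y = 3) = 1/4.
Summing (X+Y)·P(x,y) over outcomes with Y = 3 gives 53/34.
E[X + Y | Y = 3] = (53/34) / (1/4) = 106/17.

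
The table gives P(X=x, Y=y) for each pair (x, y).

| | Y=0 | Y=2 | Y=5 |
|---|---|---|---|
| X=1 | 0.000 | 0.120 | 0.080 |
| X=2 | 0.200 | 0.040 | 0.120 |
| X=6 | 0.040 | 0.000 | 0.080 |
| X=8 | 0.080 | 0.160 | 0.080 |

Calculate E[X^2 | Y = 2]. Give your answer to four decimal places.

P(Y = 2) = 0.320.
Σ X^2·P over the event = 1·(0.120) + 4·(0.040) + 64·(0.160) = 10.520.
E[X^2 | Y = 2] = (10.520) / (0.320) = 32.8750.

32.8750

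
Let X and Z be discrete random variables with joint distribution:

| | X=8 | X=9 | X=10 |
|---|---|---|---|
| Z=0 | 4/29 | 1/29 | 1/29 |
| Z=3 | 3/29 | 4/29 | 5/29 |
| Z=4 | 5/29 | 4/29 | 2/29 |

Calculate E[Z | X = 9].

P(X = 9) = 9/29.
Σ Z·P over the event = 0·(1/29) + 3·(4/29) + 4·(4/29) = 28/29.
E[Z | X = 9] = (28/29) / (9/29) = 28/9.

28/9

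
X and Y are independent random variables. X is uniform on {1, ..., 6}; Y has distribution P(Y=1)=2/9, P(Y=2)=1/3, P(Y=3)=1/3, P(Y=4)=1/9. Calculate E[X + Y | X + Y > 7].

17/2

P(X + Y > 7) = 2/9.
Summing (X+Y)·P(x,y) over outcomes with X + Y > 7 gives 17/9.
E[X + Y | X + Y > 7] = (17/9) / (2/9) = 17/2.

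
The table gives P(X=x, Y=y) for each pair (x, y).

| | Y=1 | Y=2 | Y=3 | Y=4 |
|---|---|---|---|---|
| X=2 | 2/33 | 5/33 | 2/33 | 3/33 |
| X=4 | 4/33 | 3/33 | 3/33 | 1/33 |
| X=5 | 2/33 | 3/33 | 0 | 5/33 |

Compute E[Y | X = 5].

P(X = 5) = 10/33.
Summing Y·P(X=x,Y=y) over the conditioning event gives 28/33.
E[Y | X = 5] = (28/33) / (10/33) = 14/5.

14/5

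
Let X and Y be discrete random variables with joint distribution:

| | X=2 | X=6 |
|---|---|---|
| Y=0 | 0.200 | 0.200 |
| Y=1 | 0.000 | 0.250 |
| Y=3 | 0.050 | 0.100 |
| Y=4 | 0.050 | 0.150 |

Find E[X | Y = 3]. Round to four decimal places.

P(Y = 3) = 0.150.
Summing X·P(X=x,Y=y) over the conditioning event gives 0.700.
E[X | Y = 3] = (0.700) / (0.150) = 4.6667.

4.6667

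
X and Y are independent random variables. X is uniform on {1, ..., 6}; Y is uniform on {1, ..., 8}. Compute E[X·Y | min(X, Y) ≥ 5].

143/4

Outcomes with min(X, Y) ≥ 5: (5,5), (5,6), (5,7), (5,8), (6,5), (6,6), (6,7), (6,8), each with probability 1/48.
E[X·Y | min(X, Y) ≥ 5] = (25 + 30 + 35 + 40 + 30 + 36 + 42 + 48) / 8 = 143/4.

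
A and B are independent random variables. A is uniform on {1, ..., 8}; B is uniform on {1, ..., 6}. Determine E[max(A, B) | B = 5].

Outcomes with B = 5: (1,5), (2,5), (3,5), (4,5), (5,5), (6,5), (7,5), (8,5), each with probability 1/48.
E[max(A, B) | B = 5] = (5 + 5 + 5 + 5 + 5 + 6 + 7 + 8) / 8 = 23/4.

23/4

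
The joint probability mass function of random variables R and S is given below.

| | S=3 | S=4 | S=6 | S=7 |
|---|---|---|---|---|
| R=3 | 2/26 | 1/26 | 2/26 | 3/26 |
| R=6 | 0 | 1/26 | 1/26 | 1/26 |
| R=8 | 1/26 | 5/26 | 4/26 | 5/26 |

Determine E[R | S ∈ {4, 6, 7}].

148/23

P(S ∈ {4, 6, 7}) = 23/26.
Summing R·P(R=x,S=y) over the conditioning event gives 74/13.
E[R | S ∈ {4, 6, 7}] = (74/13) / (23/26) = 148/23.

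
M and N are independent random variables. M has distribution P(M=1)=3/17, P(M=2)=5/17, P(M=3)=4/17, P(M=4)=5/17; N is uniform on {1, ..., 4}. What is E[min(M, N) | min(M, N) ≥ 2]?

107/42

P(min(M, N) ≥ 2) = 21/34.
Summing min(M,N)·P(x,y) over outcomes with min(M, N) ≥ 2 gives 107/68.
E[min(M, N) | min(M, N) ≥ 2] = (107/68) / (21/34) = 107/42.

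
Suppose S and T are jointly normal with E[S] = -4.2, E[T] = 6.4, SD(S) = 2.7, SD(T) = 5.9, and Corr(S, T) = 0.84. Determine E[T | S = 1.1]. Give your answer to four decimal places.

16.1284

For a bivariate normal, E[T | S=x] = μ_T + ρ·(σ_T/σ_S)·(x − μ_S).
E[T | S=1.1] = 6.4 + (0.84)·(5.9/2.7)·(1.1 − (-4.2)) = 6.4 + (1.835556)·(5.3) = 16.1284.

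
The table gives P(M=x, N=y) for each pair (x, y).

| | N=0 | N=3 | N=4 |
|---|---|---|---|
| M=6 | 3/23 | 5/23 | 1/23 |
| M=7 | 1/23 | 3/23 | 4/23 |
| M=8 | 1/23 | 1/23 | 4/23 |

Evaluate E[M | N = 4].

P(N = 4) = 9/23.
Σ M·P over the event = 6·(1/23) + 7·(4/23) + 8·(4/23) = 66/23.
E[M | N = 4] = (66/23) / (9/23) = 22/3.

22/3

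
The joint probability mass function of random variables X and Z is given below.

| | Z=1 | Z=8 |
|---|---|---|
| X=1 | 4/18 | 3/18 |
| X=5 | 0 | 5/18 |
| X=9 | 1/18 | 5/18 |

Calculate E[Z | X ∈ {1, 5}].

P(X ∈ {1, 5}) = 2/3.
Σ Z·P over the event = 1·(4/18) + 8·(3/18) + 8·(5/18) = 34/9.
E[Z | X ∈ {1, 5}] = (34/9) / (2/3) = 17/3.

17/3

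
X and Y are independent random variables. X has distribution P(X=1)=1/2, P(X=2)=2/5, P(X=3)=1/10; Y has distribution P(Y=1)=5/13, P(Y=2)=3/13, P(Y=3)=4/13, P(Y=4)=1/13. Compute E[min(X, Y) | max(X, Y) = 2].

P(max(X, Y) = 2) = 47/130.
Summing min(X,Y)·P(x,y) over outcomes with max(X, Y) = 2 gives 59/130.
E[min(X, Y) | max(X, Y) = 2] = (59/130) / (47/130) = 59/47.

59/47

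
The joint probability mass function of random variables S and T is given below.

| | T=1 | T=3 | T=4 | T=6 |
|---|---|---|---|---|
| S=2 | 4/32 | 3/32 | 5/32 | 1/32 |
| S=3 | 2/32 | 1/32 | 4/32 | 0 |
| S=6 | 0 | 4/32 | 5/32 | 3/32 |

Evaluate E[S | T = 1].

P(T = 1) = 3/16.
Σ S·P over the event = 2·(4/32) + 3·(2/32) = 7/16.
E[S | T = 1] = (7/16) / (3/16) = 7/3.

7/3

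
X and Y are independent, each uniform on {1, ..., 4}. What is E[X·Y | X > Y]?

Outcomes with X > Y: (2,1), (3,1), (3,2), (4,1), (4,2), (4,3), each with probability 1/16.
E[X·Y | X > Y] = (2 + 3 + 6 + 4 + 8 + 12) / 6 = 35/6.

35/6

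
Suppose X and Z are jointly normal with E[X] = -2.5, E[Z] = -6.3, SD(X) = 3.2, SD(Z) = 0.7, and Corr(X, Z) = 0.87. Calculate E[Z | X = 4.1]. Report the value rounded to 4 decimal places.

-5.0439

E[Z | X=x] = μ_Z + ρ(σ_Z/σ_X)(x − μ_X) for jointly normal variables.
E[Z | X=4.1] = -6.3 + (0.87)·(0.7/3.2)·(4.1 − (-2.5)) = -6.3 + (0.190312)·(6.6) = -5.0439.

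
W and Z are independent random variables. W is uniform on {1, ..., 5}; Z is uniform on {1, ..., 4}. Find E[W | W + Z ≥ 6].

Outcomes with W + Z ≥ 6: (2,4), (3,3), (3,4), (4,2), (4,3), (4,4), (5,1), (5,2), (5,3), (5,4), each with probability 1/20.
E[W | W + Z ≥ 6] = (2 + 3 + 3 + 4 + 4 + 4 + 5 + 5 + 5 + 5) / 10 = 4.

4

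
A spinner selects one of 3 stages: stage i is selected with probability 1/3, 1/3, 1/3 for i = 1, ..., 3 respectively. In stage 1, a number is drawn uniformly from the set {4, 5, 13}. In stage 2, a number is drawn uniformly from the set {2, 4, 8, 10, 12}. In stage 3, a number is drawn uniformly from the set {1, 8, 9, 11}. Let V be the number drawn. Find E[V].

E[V | stage 1] = (4+5+13)/3 = 22/3.
E[V | stage 2] = (2+4+8+10+12)/5 = 36/5.
E[V | stage 3] = (1+8+9+11)/4 = 29/4.
E[V] = (1/3)·(22/3) + (1/3)·(36/5) + (1/3)·(29/4) = 1307/180.

1307/180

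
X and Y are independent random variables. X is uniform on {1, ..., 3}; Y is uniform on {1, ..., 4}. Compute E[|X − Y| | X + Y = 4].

4/3

Outcomes with X + Y = 4: (1,3), (2,2), (3,1), each with probability 1/12.
E[|X − Y| | X + Y = 4] = (2 + 0 + 2) / 3 = 4/3.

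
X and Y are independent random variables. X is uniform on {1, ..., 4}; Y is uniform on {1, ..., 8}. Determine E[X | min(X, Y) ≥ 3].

7/2

P(min(X, Y) ≥ 3) = 3/8.
Summing X·P(x,y) over outcomes with min(X, Y) ≥ 3 gives 21/16.
E[X | min(X, Y) ≥ 3] = (21/16) / (3/8) = 7/2.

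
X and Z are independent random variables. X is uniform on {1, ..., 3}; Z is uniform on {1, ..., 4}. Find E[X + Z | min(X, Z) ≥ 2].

Outcomes with min(X, Z) ≥ 2: (2,2), (2,3), (2,4), (3,2), (3,3), (3,4), each with probability 1/12.
E[X + Z | min(X, Z) ≥ 2] = (4 + 5 + 6 + 5 + 6 + 7) / 6 = 11/2.

11/2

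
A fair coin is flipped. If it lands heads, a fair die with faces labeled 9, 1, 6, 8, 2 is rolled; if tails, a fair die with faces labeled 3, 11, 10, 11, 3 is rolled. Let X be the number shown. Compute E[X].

E[X | heads] = (9+1+6+8+2)/5 = 26/5.
E[X | tails] = (3+11+10+11+3)/5 = 38/5.
E[X] = (1/2)·(26/5) + (1/2)·(38/5) = 32/5.

32/5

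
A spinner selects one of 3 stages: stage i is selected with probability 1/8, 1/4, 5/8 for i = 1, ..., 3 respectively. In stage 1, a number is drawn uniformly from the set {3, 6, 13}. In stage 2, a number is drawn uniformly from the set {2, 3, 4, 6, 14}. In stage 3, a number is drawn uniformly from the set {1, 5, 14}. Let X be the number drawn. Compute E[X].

98/15

E[X | stage 1] = (3+6+13)/3 = 22/3.
E[X | stage 2] = (2+3+4+6+14)/5 = 29/5.
E[X | stage 3] = (1+5+14)/3 = 20/3.
E[X] = (1/8)·(22/3) + (1/4)·(29/5) + (5/8)·(20/3) = 98/15.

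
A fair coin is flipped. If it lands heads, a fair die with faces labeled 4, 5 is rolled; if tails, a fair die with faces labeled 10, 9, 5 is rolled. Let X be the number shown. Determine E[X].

25/4

E[X | heads] = (4+5)/2 = 9/2.
E[X | tails] = (10+9+5)/3 = 8.
By the law of total expectation,
E[X] = (1/2)·(9/2) + (1/2)·(8) = 25/4.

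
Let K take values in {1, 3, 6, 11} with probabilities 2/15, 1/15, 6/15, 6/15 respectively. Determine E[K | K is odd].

71/9

P(K is odd) = 3/5.
Σ over the event: 1·2/15 + 3·1/15 + 11·2/5 = 71/15.
E[K | K is odd] = (71/15) / (3/5) = 71/9.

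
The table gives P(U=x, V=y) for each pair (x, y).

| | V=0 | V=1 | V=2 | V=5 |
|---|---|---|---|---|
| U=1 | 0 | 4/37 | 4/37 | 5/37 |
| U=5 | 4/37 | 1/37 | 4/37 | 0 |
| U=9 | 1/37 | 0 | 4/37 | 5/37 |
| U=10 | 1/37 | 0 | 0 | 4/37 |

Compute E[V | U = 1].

37/13

P(U = 1) = 13/37.
Summing V·P(U=x,V=y) over the conditioning event gives 1.
E[V | U = 1] = (1) / (13/37) = 37/13.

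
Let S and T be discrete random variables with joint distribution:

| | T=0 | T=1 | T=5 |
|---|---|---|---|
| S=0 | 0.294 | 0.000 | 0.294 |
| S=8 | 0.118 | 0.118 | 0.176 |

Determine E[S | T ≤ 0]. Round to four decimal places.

2.2913

P(T ≤ 0) = 0.412.
Σ S·P over the event = 0·(0.294) + 8·(0.118) = 0.944.
E[S | T ≤ 0] = (0.944) / (0.412) = 2.2913.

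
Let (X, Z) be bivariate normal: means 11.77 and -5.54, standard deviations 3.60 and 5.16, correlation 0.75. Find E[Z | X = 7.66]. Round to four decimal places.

E[Z | X=x] = μ_Z + ρ(σ_Z/σ_X)(x − μ_X) for jointly normal variables.
E[Z | X=7.66] = -5.54 + (0.75)·(5.16/3.60)·(7.66 − (11.77)) = -5.54 + (1.075)·(-4.11) = -9.9583.

-9.9583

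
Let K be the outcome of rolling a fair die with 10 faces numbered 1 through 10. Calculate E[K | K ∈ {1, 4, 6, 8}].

P(K ∈ {1, 4, 6, 8}) = 2/5.
Σ over the event: 1·1/10 + 4·1/10 + 6·1/10 + 8·1/10 = 19/10.
E[K | K ∈ {1, 4, 6, 8}] = (19/10) / (2/5) = 19/4.

19/4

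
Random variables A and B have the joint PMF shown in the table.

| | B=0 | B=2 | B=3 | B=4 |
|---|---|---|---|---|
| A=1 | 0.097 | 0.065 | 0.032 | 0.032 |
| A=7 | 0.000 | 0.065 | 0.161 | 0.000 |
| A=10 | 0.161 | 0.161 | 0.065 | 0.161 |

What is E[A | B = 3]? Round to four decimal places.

P(B = 3) = 0.258.
Summing A·P(A=x,B=y) over the conditioning event gives 1.809.
E[A | B = 3] = (1.809) / (0.258) = 7.0116.

7.0116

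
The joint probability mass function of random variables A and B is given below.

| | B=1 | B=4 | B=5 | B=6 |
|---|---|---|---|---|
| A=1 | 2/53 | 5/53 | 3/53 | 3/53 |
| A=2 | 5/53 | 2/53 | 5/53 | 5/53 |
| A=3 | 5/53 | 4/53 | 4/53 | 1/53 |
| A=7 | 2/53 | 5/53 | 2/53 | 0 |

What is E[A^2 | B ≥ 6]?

P(B ≥ 6) = 9/53.
Summing A^2·P(A=x,B=y) over the conditioning event gives 32/53.
E[A^2 | B ≥ 6] = (32/53) / (9/53) = 32/9.

32/9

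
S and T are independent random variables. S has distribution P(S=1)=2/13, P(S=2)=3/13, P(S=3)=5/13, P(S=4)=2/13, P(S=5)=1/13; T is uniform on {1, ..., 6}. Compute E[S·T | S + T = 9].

P(S + T = 9) = 4/39.
Summing ST·P(x,y) over outcomes with S + T = 9 gives 25/13.
E[S·T | S + T = 9] = (25/13) / (4/39) = 75/4.

75/4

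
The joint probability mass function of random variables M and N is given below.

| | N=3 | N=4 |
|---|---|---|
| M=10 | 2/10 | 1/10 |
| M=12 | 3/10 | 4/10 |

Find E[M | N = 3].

56/5

P(N = 3) = 1/2.
Σ M·P over the event = 10·(2/10) + 12·(3/10) = 28/5.
E[M | N = 3] = (28/5) / (1/2) = 56/5.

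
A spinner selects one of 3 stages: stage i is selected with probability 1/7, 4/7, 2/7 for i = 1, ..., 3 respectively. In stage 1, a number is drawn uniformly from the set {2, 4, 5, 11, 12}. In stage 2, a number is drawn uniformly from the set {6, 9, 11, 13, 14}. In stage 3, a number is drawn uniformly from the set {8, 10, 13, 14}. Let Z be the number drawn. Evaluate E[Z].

717/70

E[Z | stage 1] = (2+4+5+11+12)/5 = 34/5.
E[Z | stage 2] = (6+9+11+13+14)/5 = 53/5.
E[Z | stage 3] = (8+10+13+14)/4 = 45/4.
E[Z] = (1/7)·(34/5) + (4/7)·(53/5) + (2/7)·(45/4) = 717/70.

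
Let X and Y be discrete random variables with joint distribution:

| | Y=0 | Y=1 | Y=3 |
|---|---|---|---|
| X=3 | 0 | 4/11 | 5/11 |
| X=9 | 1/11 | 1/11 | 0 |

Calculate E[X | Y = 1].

21/5

P(Y = 1) = 5/11.
Σ X·P over the event = 3·(4/11) + 9·(1/11) = 21/11.
E[X | Y = 1] = (21/11) / (5/11) = 21/5.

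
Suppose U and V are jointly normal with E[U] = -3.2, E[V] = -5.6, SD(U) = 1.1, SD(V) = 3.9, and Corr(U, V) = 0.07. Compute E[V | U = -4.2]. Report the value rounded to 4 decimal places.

-5.8482

E[V | U=x] = μ_V + ρ(σ_V/σ_U)(x − μ_U) for jointly normal variables.
E[V | U=-4.2] = -5.6 + (0.07)·(3.9/1.1)·(-4.2 − (-3.2)) = -5.6 + (0.24818)·(-1) = -5.8482.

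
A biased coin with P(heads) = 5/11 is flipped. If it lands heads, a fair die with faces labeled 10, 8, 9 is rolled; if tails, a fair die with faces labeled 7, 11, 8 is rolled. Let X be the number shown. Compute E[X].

E[X | heads] = (10+8+9)/3 = 9.
E[X | tails] = (7+11+8)/3 = 26/3.
By the law of total expectation,
E[X] = (5/11)·(9) + (6/11)·(26/3) = 97/11.

97/11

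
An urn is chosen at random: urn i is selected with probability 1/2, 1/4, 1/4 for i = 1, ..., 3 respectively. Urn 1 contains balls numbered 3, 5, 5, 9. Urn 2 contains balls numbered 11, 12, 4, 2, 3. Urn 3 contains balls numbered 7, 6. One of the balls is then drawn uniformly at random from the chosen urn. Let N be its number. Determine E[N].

E[N | urn 1] = (3+5+5+9)/4 = 11/2.
E[N | urn 2] = (11+12+4+2+3)/5 = 32/5.
E[N | urn 3] = (7+6)/2 = 13/2.
E[N] = (1/2)·(11/2) + (1/4)·(32/5) + (1/4)·(13/2) = 239/40.

239/40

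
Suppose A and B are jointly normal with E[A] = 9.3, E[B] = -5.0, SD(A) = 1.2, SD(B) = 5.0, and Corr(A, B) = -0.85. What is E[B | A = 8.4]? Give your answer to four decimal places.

E[B | A=x] = μ_B + ρ(σ_B/σ_A)(x − μ_A) for jointly normal variables.
E[B | A=8.4] = -5.0 + (-0.85)·(5.0/1.2)·(8.4 − (9.3)) = -5.0 + (-3.5417)·(-0.9) = -1.8125.

-1.8125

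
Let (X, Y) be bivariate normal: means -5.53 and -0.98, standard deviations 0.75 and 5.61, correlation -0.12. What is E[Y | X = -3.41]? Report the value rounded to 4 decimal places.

For a bivariate normal, E[Y | X=x] = μ_Y + ρ·(σ_Y/σ_X)·(x − μ_X).
E[Y | X=-3.41] = -0.98 + (-0.12)·(5.61/0.75)·(-3.41 − (-5.53)) = -0.98 + (-0.8976)·(2.12) = -2.8829.

-2.8829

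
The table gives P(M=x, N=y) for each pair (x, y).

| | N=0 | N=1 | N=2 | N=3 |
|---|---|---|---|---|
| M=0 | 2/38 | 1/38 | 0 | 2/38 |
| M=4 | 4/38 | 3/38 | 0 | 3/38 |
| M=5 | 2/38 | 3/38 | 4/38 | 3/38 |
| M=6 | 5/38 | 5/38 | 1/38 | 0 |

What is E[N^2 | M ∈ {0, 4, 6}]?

29/13

P(M ∈ {0, 4, 6}) = 13/19.
Summing N^2·P(M=x,N=y) over the conditioning event gives 29/19.
E[N^2 | M ∈ {0, 4, 6}] = (29/19) / (13/19) = 29/13.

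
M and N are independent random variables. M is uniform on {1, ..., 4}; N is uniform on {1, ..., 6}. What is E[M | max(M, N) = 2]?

Outcomes with max(M, N) = 2: (1,2), (2,1), (2,2), each with probability 1/24.
E[M | max(M, N) = 2] = (1 + 2 + 2) / 3 = 5/3.

5/3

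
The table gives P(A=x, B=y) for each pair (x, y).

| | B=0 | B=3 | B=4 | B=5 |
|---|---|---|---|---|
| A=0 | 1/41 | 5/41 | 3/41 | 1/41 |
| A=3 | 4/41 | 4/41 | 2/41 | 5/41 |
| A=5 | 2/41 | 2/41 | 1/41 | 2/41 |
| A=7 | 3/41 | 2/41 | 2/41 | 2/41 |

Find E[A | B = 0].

P(B = 0) = 10/41.
Σ A·P over the event = 0·(1/41) + 3·(4/41) + 5·(2/41) + 7·(3/41) = 43/41.
E[A | B = 0] = (43/41) / (10/41) = 43/10.

43/10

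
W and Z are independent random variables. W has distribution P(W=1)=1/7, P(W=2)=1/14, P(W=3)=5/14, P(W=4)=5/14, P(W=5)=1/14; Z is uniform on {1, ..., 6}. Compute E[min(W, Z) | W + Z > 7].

P(W + Z > 7) = 5/14.
Summing min(W,Z)·P(x,y) over outcomes with W + Z > 7 gives 109/84.
E[min(W, Z) | W + Z > 7] = (109/84) / (5/14) = 109/30.

109/30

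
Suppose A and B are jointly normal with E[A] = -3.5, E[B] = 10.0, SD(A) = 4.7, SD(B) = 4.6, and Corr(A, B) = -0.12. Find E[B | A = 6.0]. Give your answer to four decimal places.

8.8843

E[B | A=x] = μ_B + ρ(σ_B/σ_A)(x − μ_A) for jointly normal variables.
E[B | A=6.0] = 10.0 + (-0.12)·(4.6/4.7)·(6.0 − (-3.5)) = 10.0 + (-0.117447)·(9.5) = 8.8843.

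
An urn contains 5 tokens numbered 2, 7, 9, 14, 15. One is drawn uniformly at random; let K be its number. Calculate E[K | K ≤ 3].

P(K ≤ 3) = 1/5.
Σ over the event: 2·1/5 = 2/5.
E[K | K ≤ 3] = (2/5) / (1/5) = 2.

2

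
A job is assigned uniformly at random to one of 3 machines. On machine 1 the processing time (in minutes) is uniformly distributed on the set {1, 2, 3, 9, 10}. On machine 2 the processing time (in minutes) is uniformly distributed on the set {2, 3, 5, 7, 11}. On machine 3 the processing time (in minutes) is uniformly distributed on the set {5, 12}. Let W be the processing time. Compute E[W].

191/30

E[W | machine 1] = (1+2+3+9+10)/5 = 5.
E[W | machine 2] = (2+3+5+7+11)/5 = 28/5.
E[W | machine 3] = (5+12)/2 = 17/2.
By the law of total expectation,
E[W] = (1/3)·(5) + (1/3)·(28/5) + (1/3)·(17/2) = 191/30.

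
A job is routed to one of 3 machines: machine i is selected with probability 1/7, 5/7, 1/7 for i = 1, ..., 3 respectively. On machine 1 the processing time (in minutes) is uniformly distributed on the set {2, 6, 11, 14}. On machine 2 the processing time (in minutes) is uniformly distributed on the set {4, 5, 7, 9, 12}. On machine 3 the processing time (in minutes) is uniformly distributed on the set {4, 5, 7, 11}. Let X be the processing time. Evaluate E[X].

E[X | machine 1] = (2+6+11+14)/4 = 33/4.
E[X | machine 2] = (4+5+7+9+12)/5 = 37/5.
E[X | machine 3] = (4+5+7+11)/4 = 27/4.
By the law of total expectation,
E[X] = (1/7)·(33/4) + (5/7)·(37/5) + (1/7)·(27/4) = 52/7.

52/7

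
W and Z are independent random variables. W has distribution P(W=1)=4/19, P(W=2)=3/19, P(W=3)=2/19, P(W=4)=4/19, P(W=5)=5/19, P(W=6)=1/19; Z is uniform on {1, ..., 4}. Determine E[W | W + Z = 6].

P(W + Z = 6) = 7/38.
Summing W·P(x,y) over outcomes with W + Z = 6 gives 53/76.
E[W | W + Z = 6] = (53/76) / (7/38) = 53/14.

53/14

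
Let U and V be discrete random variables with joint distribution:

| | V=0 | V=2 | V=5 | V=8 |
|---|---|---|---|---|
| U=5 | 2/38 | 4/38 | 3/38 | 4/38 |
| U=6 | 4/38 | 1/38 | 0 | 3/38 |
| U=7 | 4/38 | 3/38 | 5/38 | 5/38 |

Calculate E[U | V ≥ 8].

73/12

P(V ≥ 8) = 6/19.
Σ U·P over the event = 5·(4/38) + 6·(3/38) + 7·(5/38) = 73/38.
E[U | V ≥ 8] = (73/38) / (6/19) = 73/12.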